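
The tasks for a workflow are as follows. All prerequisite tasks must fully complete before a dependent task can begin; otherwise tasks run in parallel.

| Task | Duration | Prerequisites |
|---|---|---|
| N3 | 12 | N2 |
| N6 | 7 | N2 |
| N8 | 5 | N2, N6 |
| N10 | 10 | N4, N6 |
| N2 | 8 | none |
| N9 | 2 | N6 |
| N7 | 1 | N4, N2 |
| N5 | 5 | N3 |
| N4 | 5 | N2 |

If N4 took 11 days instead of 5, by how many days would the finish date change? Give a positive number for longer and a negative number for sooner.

4

Critical path before the change: N2→N3→N5 = 8+12+5 = 25 giving 25 days.
The longest path through N4 is only 23 days, so N4 has float 2.
Now N2→N4→N10 = 8+11+10 = 29 is longest, so the finish becomes 29 days.
Change in finish: 29 − 25 = +4 days.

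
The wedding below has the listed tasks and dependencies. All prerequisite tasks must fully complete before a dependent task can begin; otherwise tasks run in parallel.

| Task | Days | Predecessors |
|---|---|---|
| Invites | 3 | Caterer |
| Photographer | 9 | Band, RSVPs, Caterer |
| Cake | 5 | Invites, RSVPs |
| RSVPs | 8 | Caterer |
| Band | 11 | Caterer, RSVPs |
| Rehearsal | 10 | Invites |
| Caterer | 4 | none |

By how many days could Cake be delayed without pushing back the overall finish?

15

Caterer→RSVPs→Band→Photographer = 4+8+11+9 = 32 sets the makespan at 32 days.
Cake finishes as early as 17 and must finish by 32.
Float = 32 − 17 = 15.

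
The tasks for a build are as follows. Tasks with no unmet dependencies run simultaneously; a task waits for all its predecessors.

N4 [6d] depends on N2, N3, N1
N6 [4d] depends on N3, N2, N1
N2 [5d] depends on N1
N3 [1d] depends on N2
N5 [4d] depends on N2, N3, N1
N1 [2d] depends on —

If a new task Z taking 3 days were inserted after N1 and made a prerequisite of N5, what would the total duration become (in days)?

Originally the job takes 14 days.
With Z inserted, N5 now waits for max(N2, N3, N1, Z).
New critical path: N1→N2→N3→N4 = 2+5+1+6 = 14 ⇒ 14 days.

14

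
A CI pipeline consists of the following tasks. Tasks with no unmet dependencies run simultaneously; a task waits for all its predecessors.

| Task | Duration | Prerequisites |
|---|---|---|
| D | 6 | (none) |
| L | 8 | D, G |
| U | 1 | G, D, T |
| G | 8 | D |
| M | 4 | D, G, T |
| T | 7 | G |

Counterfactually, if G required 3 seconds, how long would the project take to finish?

20

The binding path is D→G→T→M = 6+8+7+4 = 25; finish at 25 seconds.
G lies on that path, so at 3 seconds the path becomes 20 seconds.
That remains the longest chain; total 20 seconds.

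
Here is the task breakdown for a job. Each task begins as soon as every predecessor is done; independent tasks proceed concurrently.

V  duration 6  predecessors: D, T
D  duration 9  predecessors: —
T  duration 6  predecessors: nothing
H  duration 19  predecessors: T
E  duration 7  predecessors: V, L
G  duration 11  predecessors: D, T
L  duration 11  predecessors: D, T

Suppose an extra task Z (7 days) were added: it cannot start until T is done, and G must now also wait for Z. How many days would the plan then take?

Originally the plan takes 27 days.
With Z inserted, G now waits for max(D, T, Z).
New critical path: D→L→E = 9+11+7 = 27 ⇒ 27 days.

27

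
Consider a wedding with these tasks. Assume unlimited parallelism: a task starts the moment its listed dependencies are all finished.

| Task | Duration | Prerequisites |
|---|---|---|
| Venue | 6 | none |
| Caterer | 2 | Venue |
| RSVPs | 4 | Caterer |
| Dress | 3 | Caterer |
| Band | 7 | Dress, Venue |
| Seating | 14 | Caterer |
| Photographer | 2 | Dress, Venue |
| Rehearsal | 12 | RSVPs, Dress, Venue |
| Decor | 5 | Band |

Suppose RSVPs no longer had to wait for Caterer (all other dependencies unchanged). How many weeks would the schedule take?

With the dependency in place, Venue→Caterer→RSVPs→Rehearsal = 6+2+4+12 = 24 sets the finish at 24 weeks.
Without Caterer→RSVPs, RSVPs's earliest start moves from 8 to 0.
New critical path: Venue→Caterer→Dress→Band→Decor = 6+2+3+7+5 = 23 ⇒ 23 weeks.

23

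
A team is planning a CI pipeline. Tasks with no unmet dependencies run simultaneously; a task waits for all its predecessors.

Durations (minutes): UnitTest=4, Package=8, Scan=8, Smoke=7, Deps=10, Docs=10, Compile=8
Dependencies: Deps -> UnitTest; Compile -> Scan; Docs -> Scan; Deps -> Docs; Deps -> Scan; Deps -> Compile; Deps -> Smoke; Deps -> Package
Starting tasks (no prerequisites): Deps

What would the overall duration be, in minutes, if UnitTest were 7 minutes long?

28

The binding path is Deps→Docs→Scan = 10+10+8 = 28; finish at 28 minutes.
UnitTest is off the critical path — its longest chain is 14 minutes, giving 14 of slack.
No other chain overtakes it, so the finish is 28 minutes.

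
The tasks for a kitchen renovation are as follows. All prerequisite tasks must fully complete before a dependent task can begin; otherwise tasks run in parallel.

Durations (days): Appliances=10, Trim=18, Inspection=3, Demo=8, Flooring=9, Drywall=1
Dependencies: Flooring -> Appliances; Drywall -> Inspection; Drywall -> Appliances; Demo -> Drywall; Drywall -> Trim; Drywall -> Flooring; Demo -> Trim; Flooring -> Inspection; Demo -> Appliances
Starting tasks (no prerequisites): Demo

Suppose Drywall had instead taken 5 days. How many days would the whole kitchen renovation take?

The binding path is Demo→Drywall→Flooring→Appliances = 8+1+9+10 = 28; finish at 28 days.
Drywall is on the critical path; changing it to 5 makes that path 32 days.
That remains the longest chain; total 32 days.

32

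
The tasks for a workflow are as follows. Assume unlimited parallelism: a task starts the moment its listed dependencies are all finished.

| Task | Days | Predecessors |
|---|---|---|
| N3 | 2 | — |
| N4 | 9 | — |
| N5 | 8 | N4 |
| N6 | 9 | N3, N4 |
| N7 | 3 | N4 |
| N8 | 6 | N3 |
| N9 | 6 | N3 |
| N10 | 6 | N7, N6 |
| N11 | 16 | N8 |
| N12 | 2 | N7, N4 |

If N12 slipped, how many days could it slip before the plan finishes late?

10

N3→N8→N11 = 2+6+16 = 24 sets the makespan at 24 days.
Longest path through N12: 14 days (earliest finish 14, latest finish 24).
So N12 can slip 24 − 14 = 10 days.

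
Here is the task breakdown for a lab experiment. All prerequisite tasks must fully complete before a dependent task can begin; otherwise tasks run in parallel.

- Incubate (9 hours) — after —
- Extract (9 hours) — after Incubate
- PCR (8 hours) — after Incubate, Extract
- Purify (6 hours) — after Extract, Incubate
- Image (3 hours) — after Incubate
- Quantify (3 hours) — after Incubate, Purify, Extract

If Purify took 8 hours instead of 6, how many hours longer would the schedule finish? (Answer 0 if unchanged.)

Baseline: Incubate→Extract→Purify→Quantify = 9+9+6+3 = 27 → 27 hours.
Purify is on the critical path; changing it to 8 makes that path 29 hours.
The critical path is still Incubate→Extract→Purify→Quantify; finish is now 29 hours.
Change in finish: 29 − 27 = +2 hours.

2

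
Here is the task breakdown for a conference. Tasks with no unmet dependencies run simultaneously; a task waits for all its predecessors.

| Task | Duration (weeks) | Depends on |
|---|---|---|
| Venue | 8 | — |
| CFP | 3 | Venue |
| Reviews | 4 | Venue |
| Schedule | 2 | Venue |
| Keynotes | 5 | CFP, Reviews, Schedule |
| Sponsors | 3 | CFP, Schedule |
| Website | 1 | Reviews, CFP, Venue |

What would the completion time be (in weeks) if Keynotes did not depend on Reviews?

With the dependency in place, Venue→Reviews→Keynotes = 8+4+5 = 17 sets the finish at 17 weeks.
Without Reviews→Keynotes, Keynotes's earliest start moves from 12 to 11.
After: Venue→CFP→Keynotes = 8+3+5 = 16 → 16 weeks.

16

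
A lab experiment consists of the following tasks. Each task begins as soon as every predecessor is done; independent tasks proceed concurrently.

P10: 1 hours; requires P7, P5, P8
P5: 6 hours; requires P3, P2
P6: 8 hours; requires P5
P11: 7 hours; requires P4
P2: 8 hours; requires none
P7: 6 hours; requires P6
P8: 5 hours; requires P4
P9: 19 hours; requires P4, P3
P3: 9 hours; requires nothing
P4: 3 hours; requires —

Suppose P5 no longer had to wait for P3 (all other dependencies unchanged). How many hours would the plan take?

29

Original critical path: P3→P5→P6→P7→P10 = 9+6+8+6+1 = 30 ⇒ 30 hours.
Without P3→P5, P5's earliest start moves from 9 to 8.
The longest chain is now P2→P5→P6→P7→P10 = 8+6+8+6+1 = 29, so the plan takes 29 hours.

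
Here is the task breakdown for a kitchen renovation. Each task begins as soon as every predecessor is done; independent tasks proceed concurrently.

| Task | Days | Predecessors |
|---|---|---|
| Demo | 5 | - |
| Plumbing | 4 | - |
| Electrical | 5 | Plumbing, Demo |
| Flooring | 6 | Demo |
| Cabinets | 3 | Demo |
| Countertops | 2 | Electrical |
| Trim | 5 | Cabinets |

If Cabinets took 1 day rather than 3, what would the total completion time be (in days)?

12

Baseline: Demo→Cabinets→Trim = 5+3+5 = 13 → 13 days.
Since Cabinets is critical, the -2 change carries straight to that chain (now 11 days).
Now Demo→Electrical→Countertops = 5+5+2 = 12 is longest, so the finish becomes 12 days.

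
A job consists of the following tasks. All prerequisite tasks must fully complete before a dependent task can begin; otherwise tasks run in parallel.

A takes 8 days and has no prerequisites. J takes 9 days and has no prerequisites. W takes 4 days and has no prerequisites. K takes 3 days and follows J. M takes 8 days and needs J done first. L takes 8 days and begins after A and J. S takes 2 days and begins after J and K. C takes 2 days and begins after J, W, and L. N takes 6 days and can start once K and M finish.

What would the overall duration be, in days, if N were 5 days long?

22

The binding path is J→M→N = 9+8+6 = 23; finish at 23 days.
N lies on that path, so at 5 days the path becomes 22 days.
That remains the longest chain; total 22 days.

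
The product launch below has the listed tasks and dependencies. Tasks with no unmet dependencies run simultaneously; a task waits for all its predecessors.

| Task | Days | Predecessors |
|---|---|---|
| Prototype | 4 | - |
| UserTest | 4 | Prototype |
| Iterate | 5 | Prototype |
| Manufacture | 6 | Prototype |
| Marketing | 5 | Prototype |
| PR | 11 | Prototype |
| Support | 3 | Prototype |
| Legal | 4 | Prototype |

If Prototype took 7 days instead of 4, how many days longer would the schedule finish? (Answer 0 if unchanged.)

As given, the longest chain is Prototype→PR = 4+11 = 15, so the finish is 15 days.
Prototype is on the critical path; changing it to 7 makes that path 18 days.
That remains the longest chain; total 18 days.
Change in finish: 18 − 15 = +3 days.

3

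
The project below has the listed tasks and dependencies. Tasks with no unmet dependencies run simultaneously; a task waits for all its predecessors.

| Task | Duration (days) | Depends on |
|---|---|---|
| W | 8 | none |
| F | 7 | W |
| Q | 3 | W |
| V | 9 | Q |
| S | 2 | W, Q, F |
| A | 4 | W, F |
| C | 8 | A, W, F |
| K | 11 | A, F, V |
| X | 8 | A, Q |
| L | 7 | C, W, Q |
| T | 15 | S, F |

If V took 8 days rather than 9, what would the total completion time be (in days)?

The binding path is W→F→A→C→L = 8+7+4+8+7 = 34; finish at 34 days.
The longest path through V is only 31 days, so V has float 3.
That remains the longest chain; total 34 days.

34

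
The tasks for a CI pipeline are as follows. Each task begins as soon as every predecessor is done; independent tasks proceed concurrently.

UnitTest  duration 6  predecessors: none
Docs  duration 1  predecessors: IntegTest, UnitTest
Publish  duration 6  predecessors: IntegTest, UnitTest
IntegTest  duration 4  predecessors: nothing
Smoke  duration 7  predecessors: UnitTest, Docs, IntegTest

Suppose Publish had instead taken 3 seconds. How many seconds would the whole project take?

Actual critical path: UnitTest→Docs→Smoke = 6+1+7 = 14 ⇒ 14 seconds.
Publish has 2 seconds of float (longest path through it is 12).
No other chain overtakes it, so the finish is 14 seconds.

14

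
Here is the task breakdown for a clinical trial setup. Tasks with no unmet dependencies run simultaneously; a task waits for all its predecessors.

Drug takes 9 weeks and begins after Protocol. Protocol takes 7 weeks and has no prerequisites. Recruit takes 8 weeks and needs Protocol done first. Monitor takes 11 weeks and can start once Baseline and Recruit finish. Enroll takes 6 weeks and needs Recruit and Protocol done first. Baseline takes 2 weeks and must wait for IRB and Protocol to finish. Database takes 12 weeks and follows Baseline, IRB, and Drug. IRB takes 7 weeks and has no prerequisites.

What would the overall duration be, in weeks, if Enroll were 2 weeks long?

The binding path is Protocol→Drug→Database = 7+9+12 = 28; finish at 28 weeks.
The longest path through Enroll is only 21 weeks, so Enroll has float 7.
No other chain overtakes it, so the finish is 28 weeks.

28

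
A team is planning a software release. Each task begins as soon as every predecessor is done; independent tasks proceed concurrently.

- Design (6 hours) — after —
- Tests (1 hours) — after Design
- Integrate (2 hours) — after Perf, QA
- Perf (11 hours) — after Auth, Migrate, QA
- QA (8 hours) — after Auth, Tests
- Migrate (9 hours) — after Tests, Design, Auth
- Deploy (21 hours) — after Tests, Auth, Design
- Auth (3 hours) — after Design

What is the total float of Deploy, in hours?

1

The longest chain is Design→Auth→Migrate→Perf→Integrate = 6+3+9+11+2 = 31; overall finish 31 hours.
Longest path through Deploy: 30 hours (earliest finish 30, latest finish 31).
Float = 31 − 30 = 1.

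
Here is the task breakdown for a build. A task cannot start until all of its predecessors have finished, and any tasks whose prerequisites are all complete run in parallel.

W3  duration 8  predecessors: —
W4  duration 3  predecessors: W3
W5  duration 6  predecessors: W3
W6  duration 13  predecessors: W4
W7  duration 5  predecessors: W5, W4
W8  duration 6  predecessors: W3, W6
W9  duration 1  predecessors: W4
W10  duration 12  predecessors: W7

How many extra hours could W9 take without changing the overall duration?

Critical path: W3→W5→W7→W10 = 8+6+5+12 = 31, so the finish is 31 hours.
The longest chain containing W9 totals 12 hours.
Float = 31 − 12 = 19.

19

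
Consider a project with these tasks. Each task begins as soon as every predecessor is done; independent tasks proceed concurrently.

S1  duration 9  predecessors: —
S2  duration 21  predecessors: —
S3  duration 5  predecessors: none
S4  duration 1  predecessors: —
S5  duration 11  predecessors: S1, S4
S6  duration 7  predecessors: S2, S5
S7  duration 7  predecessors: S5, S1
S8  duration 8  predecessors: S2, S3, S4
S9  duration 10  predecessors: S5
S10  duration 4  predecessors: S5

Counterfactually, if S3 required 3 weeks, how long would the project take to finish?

30

As given, the longest chain is S1→S5→S9 = 9+11+10 = 30, so the finish is 30 weeks.
The longest path through S3 is only 13 weeks, so S3 has float 17.
The critical path is still S1→S5→S9; finish is now 30 weeks.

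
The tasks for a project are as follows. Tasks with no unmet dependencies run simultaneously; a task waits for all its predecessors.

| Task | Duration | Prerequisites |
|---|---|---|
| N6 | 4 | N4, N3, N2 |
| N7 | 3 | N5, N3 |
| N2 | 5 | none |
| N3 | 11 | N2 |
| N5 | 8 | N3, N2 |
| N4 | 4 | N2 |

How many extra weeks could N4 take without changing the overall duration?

Critical path: N2→N3→N5→N7 = 5+11+8+3 = 27, so the finish is 27 weeks.
N4 finishes as early as 9 and must finish by 23.
Float = 27 − 13 = 14.

14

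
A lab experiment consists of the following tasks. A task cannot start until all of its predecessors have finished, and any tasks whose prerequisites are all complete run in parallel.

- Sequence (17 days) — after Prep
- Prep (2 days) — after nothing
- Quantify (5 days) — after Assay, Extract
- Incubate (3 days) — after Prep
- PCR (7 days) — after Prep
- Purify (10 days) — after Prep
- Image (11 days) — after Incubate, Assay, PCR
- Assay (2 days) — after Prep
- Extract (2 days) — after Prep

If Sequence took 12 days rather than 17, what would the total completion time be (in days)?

20

The binding path is Prep→PCR→Image = 2+7+11 = 20; finish at 20 days.
The longest path through Sequence is only 19 days, so Sequence has float 1.
The critical path is still Prep→PCR→Image; finish is now 20 days.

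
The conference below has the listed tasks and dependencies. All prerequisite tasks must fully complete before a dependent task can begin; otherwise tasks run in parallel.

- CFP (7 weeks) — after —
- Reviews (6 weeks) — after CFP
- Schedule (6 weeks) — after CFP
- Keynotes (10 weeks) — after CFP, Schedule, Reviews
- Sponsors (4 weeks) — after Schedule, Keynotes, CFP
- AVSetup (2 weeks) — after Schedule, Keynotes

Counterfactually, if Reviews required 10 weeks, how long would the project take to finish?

31

As given, the longest chain is CFP→Reviews→Keynotes→Sponsors = 7+6+10+4 = 27, so the finish is 27 weeks.
Since Reviews is critical, the +4 change carries straight to that chain (now 31 weeks).
The critical path is still CFP→Reviews→Keynotes→Sponsors; finish is now 31 weeks.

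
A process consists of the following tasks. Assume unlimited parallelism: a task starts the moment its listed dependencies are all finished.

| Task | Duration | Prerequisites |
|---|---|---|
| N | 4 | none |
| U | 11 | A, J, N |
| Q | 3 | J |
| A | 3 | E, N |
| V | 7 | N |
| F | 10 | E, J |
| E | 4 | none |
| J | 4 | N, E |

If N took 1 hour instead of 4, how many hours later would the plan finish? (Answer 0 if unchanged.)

Critical path before the change: N→J→U = 4+4+11 = 19 giving 19 hours.
Since N is critical, the -3 change carries straight to that chain (now 16 hours).
The binding chain switches to E→J→U = 4+4+11 = 19; finish 19 hours.
Change in finish: 19 − 19 = +0 hours.

0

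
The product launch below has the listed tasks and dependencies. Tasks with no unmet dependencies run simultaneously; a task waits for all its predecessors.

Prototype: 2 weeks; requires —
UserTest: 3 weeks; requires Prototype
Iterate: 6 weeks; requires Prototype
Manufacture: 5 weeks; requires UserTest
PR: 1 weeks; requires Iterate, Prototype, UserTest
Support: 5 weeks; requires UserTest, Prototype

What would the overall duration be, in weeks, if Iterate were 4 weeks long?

10

The binding path is Prototype→UserTest→Manufacture = 2+3+5 = 10; finish at 10 weeks.
Iterate has 1 week of float (longest path through it is 9).
The critical path is still Prototype→UserTest→Manufacture; finish is now 10 weeks.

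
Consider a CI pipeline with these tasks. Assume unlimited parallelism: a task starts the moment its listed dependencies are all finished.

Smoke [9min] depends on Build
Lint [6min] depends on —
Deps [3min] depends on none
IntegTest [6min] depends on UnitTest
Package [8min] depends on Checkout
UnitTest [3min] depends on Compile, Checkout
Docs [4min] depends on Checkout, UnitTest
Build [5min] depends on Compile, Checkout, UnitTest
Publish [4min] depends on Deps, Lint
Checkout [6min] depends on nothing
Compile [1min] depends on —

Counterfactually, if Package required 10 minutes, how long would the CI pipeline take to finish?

23

The binding path is Checkout→UnitTest→Build→Smoke = 6+3+5+9 = 23; finish at 23 minutes.
Package is off the critical path — its longest chain is 14 minutes, giving 9 of slack.
The critical path is still Checkout→UnitTest→Build→Smoke; finish is now 23 minutes.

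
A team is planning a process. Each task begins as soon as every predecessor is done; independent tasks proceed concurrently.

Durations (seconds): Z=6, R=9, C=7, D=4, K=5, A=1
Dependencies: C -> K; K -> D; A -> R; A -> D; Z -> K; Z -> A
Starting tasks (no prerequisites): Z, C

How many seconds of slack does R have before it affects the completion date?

The longest chain is Z→A→R = 6+1+9 = 16; overall finish 16 seconds.
The longest chain containing R totals 16 seconds.
Float = 16 − 16 = 0.

0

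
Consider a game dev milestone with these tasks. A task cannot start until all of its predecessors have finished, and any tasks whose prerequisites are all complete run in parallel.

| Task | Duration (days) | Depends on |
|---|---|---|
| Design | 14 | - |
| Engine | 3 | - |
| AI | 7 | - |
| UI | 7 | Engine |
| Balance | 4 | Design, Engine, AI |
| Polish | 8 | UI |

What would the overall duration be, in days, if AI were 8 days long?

The binding path is Design→Balance = 14+4 = 18; finish at 18 days.
AI is off the critical path — its longest chain is 11 days, giving 7 of slack.
That remains the longest chain; total 18 days.

18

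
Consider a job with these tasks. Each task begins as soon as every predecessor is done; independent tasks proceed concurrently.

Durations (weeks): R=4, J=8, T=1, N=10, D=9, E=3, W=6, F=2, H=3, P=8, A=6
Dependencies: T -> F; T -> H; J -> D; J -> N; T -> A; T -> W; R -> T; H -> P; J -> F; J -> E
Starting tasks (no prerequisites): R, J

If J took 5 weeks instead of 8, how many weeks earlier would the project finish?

2

Baseline: J→N = 8+10 = 18 → 18 weeks.
J lies on that path, so at 5 weeks the path becomes 15 weeks.
Now R→T→H→P = 4+1+3+8 = 16 is longest, so the finish becomes 16 weeks.
Change in finish: 16 − 18 = -2 weeks.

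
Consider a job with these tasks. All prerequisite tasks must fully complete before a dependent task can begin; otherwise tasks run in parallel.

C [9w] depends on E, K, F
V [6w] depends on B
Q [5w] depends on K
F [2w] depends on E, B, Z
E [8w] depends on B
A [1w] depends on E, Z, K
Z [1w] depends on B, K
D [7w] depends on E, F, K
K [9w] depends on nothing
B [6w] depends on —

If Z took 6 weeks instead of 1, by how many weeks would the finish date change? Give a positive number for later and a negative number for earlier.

Critical path before the change: B→E→F→C = 6+8+2+9 = 25 giving 25 weeks.
Z has 4 weeks of float (longest path through it is 21).
The binding chain switches to K→Z→F→C = 9+6+2+9 = 26; finish 26 weeks.
Change in finish: 26 − 25 = +1 weeks.

1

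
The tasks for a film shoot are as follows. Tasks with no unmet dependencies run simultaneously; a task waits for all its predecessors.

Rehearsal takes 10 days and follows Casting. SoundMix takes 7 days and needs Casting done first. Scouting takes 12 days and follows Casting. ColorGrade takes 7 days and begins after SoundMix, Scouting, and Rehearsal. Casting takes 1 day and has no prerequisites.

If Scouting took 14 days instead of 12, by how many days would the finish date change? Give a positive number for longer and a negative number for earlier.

Baseline: Casting→Scouting→ColorGrade = 1+12+7 = 20 → 20 days.
Since Scouting is critical, the +2 change carries straight to that chain (now 22 days).
That remains the longest chain; total 22 days.
Change in finish: 22 − 20 = +2 days.

2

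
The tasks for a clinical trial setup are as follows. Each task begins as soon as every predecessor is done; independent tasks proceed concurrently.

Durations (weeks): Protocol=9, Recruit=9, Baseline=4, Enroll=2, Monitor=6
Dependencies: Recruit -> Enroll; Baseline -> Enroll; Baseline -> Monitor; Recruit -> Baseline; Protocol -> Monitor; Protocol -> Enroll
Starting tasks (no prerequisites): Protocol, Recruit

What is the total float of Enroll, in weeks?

4

The longest chain is Recruit→Baseline→Monitor = 9+4+6 = 19; overall finish 19 weeks.
Longest path through Enroll: 15 weeks (earliest finish 15, latest finish 19).
Float = 19 − 15 = 4.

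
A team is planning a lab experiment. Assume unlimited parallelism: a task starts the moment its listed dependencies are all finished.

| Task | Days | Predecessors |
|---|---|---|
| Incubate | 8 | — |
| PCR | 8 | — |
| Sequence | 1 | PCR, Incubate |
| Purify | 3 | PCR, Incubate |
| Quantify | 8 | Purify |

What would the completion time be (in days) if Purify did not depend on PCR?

19

Original critical path: Incubate→Purify→Quantify = 8+3+8 = 19 ⇒ 19 days.
Dropping PCR→Purify doesn't change Purify's earliest start (8); another predecessor still binds.
The longest chain is now Incubate→Purify→Quantify = 8+3+8 = 19, so the project takes 19 days.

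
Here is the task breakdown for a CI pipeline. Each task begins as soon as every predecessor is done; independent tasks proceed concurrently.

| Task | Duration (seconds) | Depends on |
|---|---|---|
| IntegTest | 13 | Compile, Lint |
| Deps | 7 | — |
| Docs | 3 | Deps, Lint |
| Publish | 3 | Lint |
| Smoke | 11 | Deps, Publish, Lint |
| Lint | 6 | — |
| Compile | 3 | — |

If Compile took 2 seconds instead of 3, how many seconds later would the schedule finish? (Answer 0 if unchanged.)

The binding path is Lint→Publish→Smoke = 6+3+11 = 20; finish at 20 seconds.
The longest path through Compile is only 16 seconds, so Compile has float 4.
No other chain overtakes it, so the finish is 20 seconds.
Change in finish: 20 − 20 = +0 seconds.

0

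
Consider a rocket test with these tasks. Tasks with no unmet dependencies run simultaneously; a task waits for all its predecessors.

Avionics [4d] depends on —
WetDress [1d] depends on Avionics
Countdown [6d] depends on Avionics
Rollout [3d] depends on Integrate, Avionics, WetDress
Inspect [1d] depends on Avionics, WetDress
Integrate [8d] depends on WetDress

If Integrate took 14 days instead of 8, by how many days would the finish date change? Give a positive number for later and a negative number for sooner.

As given, the longest chain is Avionics→WetDress→Integrate→Rollout = 4+1+8+3 = 16, so the finish is 16 days.
Since Integrate is critical, the +6 change carries straight to that chain (now 22 days).
The critical path is still Avionics→WetDress→Integrate→Rollout; finish is now 22 days.
Change in finish: 22 − 16 = +6 days.

6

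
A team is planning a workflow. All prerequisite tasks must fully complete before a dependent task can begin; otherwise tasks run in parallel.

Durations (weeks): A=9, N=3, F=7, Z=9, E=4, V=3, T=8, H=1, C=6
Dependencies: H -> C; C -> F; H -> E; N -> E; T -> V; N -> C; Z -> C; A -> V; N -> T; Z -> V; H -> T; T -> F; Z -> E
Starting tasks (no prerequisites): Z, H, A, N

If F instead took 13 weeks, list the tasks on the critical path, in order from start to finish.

As given, the longest chain is Z→C→F = 9+6+7 = 22, so the finish is 22 weeks.
Since F is critical, the +6 change carries straight to that chain (now 28 weeks).
No other chain overtakes it, so the finish is 28 weeks.

Z, C, F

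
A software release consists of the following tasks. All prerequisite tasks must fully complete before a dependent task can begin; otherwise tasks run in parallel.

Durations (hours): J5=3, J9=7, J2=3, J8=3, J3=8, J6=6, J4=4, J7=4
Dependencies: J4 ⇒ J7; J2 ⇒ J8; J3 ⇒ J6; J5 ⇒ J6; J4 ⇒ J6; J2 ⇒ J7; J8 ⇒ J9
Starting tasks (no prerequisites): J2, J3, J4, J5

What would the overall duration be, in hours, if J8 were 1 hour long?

14

The binding path is J3→J6 = 8+6 = 14; finish at 14 hours.
J8 has 1 hour of float (longest path through it is 13).
That remains the longest chain; total 14 hours.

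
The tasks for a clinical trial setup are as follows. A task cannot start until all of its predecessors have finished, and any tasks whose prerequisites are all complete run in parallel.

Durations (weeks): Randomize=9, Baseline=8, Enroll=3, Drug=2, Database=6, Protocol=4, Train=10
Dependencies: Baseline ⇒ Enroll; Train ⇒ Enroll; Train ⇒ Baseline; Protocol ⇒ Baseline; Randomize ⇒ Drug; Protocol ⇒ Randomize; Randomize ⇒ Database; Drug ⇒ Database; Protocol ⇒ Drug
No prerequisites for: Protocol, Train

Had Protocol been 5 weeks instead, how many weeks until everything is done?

The binding path is Protocol→Randomize→Drug→Database = 4+9+2+6 = 21; finish at 21 weeks.
Protocol is on the critical path; changing it to 5 makes that path 22 weeks.
That remains the longest chain; total 22 weeks.

22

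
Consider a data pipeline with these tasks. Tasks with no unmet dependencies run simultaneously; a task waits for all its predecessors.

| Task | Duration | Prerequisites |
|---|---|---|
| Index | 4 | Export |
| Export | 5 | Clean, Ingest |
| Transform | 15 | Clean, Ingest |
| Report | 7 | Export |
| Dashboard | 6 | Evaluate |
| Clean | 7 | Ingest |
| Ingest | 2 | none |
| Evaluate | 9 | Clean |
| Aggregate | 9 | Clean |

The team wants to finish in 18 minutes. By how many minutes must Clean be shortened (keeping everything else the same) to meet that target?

Current finish: 24 minutes; target: 18.
Clean is on every critical path, so each minute cut from Clean cuts the finish by one (this holds down to a finish of 18).
Need 24 − 18 = 6 minutes off Clean → Clean becomes 1 minute, finish becomes 18.

6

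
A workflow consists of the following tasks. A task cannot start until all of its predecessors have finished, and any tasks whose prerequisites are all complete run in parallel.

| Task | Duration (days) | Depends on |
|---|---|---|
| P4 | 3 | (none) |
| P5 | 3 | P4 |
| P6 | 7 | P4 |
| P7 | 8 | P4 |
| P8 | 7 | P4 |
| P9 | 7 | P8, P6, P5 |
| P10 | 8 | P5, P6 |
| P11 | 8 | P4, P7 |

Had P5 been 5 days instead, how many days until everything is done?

19

Baseline: P4→P7→P11 = 3+8+8 = 19 → 19 days.
The longest path through P5 is only 14 days, so P5 has float 5.
No other chain overtakes it, so the finish is 19 days.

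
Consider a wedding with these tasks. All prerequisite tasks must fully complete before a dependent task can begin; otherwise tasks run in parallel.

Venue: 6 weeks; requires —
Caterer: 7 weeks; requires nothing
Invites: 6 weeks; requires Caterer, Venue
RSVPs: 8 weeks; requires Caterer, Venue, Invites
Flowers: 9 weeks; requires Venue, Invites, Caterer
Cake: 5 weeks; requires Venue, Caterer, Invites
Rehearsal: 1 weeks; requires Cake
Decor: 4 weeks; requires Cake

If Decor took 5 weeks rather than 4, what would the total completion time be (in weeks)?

As given, the longest chain is Caterer→Invites→Cake→Decor = 7+6+5+4 = 22, so the finish is 22 weeks.
Decor is on the critical path; changing it to 5 makes that path 23 weeks.
The critical path is still Caterer→Invites→Cake→Decor; finish is now 23 weeks.

23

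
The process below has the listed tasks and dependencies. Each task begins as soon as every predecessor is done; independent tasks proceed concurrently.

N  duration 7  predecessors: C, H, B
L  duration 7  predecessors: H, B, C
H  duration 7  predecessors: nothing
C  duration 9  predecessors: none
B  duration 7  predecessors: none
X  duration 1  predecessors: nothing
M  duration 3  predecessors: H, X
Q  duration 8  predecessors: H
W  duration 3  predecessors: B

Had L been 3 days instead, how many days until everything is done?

16

Critical path before the change: C→L = 9+7 = 16 giving 16 days.
Since L is critical, the -4 change carries straight to that chain (now 12 days).
New critical path: C→N = 9+7 = 16 ⇒ 16 days.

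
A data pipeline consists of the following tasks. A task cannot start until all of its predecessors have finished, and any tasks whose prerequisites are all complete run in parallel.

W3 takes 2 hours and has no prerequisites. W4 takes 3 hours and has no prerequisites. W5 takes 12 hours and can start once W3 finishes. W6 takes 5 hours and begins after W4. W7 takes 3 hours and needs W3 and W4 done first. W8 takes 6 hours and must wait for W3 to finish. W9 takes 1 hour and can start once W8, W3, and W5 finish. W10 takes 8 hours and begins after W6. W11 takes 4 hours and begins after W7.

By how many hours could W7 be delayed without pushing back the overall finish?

6

The longest chain is W4→W6→W10 = 3+5+8 = 16; overall finish 16 hours.
The longest chain containing W7 totals 10 hours.
Float = 16 − 10 = 6.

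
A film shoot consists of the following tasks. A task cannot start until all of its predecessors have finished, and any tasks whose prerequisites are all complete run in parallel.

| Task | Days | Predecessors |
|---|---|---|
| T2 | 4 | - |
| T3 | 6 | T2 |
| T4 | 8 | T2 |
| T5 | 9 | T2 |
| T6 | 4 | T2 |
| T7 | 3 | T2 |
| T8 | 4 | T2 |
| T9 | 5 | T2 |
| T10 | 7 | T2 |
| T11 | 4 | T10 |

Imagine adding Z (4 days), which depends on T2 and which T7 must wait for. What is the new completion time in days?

15

Originally the plan takes 15 days.
With Z inserted, T7 now waits for max(T2, Z).
New critical path: T2→T10→T11 = 4+7+4 = 15 ⇒ 15 days.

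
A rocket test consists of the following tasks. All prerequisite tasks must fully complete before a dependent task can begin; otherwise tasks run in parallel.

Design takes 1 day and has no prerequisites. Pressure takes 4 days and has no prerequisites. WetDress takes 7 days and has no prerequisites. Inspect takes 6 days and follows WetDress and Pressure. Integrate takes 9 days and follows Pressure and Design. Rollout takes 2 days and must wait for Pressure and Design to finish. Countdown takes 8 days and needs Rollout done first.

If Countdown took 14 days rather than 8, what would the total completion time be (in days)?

As given, the longest chain is Pressure→Rollout→Countdown = 4+2+8 = 14, so the finish is 14 days.
Countdown is on the critical path; changing it to 14 makes that path 20 days.
No other chain overtakes it, so the finish is 20 days.

20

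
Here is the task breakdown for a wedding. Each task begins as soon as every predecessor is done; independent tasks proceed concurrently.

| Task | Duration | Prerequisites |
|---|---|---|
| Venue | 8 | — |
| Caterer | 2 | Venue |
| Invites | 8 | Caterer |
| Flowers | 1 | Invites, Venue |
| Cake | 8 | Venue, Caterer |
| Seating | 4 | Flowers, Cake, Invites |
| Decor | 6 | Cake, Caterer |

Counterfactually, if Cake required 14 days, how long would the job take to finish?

30

The binding path is Venue→Caterer→Cake→Decor = 8+2+8+6 = 24; finish at 24 days.
Cake lies on that path, so at 14 days the path becomes 30 days.
That remains the longest chain; total 30 days.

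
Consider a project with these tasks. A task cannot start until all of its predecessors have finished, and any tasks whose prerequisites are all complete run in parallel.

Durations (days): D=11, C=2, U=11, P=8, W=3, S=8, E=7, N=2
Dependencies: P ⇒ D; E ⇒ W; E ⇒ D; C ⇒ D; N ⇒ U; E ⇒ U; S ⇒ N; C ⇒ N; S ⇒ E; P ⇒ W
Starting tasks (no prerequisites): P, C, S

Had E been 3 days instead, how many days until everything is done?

22

Actual critical path: S→E→U = 8+7+11 = 26 ⇒ 26 days.
Since E is critical, the -4 change carries straight to that chain (now 22 days).
The critical path is still S→E→U; finish is now 22 days.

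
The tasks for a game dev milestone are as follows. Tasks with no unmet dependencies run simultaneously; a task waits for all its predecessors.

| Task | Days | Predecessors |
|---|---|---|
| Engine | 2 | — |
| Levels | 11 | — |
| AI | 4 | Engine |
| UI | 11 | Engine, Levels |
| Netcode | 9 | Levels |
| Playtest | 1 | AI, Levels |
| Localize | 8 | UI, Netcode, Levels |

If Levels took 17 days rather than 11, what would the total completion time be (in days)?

36

Baseline: Levels→UI→Localize = 11+11+8 = 30 → 30 days.
Levels is on the critical path; changing it to 17 makes that path 36 days.
That remains the longest chain; total 36 days.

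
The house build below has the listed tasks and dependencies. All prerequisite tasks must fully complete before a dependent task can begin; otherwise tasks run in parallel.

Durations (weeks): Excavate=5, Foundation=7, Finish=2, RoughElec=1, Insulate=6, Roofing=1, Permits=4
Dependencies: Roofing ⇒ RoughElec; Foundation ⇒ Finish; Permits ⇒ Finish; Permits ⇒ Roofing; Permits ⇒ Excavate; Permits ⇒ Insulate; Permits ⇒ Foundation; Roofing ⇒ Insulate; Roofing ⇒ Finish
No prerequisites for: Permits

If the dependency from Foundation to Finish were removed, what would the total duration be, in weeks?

Before: longest chain Permits→Foundation→Finish = 4+7+2 = 13, finish 13.
Without Foundation→Finish, Finish's earliest start moves from 11 to 5.
New critical path: Permits→Foundation = 4+7 = 11 ⇒ 11 weeks.

11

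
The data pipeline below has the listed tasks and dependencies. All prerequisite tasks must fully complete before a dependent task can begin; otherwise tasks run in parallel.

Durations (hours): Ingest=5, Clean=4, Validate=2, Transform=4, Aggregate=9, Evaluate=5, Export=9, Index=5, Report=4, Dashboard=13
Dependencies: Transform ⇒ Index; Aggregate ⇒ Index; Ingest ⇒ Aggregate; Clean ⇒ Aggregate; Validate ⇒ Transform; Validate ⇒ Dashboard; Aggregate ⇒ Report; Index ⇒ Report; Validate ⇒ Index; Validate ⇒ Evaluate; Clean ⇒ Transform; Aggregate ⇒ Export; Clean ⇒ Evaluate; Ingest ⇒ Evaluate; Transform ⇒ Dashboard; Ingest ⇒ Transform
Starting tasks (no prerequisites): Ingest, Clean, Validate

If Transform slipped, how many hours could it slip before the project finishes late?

1

The longest chain is Ingest→Aggregate→Export = 5+9+9 = 23; overall finish 23 hours.
Longest path through Transform: 22 hours (earliest finish 9, latest finish 10).
Slack of Transform = 6 − 5 = 1 hour.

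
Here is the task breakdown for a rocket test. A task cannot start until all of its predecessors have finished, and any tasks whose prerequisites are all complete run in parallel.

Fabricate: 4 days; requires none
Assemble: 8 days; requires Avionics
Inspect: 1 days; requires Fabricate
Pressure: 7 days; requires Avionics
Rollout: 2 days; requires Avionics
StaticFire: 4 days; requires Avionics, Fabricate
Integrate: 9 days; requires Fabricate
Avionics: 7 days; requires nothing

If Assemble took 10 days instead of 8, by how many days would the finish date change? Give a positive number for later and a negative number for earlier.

2

As given, the longest chain is Avionics→Assemble = 7+8 = 15, so the finish is 15 days.
Assemble is on the critical path; changing it to 10 makes that path 17 days.
That remains the longest chain; total 17 days.
Change in finish: 17 − 15 = +2 days.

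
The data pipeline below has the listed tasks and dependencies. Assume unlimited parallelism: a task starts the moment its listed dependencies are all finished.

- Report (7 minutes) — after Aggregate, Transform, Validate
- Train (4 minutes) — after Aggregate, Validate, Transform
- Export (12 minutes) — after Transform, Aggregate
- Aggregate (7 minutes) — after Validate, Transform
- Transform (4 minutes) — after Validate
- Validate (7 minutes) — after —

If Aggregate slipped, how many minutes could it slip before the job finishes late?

0

Critical path: Validate→Transform→Aggregate→Export = 7+4+7+12 = 30, so the finish is 30 minutes.
Aggregate finishes as early as 18 and must finish by 18.
So Aggregate can slip 18 − 18 = 0 minutes.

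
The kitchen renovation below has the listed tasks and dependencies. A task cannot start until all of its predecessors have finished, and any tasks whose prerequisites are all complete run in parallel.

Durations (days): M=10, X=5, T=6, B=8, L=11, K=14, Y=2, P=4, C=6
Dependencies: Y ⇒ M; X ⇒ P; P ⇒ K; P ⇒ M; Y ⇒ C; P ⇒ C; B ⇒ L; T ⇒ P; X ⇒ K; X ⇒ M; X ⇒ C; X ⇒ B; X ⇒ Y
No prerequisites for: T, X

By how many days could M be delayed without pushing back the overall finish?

4

The longest chain is T→P→K = 6+4+14 = 24; overall finish 24 days.
Longest path through M: 20 days (earliest finish 20, latest finish 24).
Float = 24 − 20 = 4.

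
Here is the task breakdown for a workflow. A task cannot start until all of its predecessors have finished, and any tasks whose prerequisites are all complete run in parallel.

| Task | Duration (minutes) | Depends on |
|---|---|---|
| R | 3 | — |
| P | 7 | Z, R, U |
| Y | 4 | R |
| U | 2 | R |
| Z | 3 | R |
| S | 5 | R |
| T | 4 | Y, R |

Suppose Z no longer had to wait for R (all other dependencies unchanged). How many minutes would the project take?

12

With the dependency in place, R→Z→P = 3+3+7 = 13 sets the finish at 13 minutes.
Without R→Z, Z's earliest start moves from 3 to 0.
After: R→U→P = 3+2+7 = 12 → 12 minutes.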